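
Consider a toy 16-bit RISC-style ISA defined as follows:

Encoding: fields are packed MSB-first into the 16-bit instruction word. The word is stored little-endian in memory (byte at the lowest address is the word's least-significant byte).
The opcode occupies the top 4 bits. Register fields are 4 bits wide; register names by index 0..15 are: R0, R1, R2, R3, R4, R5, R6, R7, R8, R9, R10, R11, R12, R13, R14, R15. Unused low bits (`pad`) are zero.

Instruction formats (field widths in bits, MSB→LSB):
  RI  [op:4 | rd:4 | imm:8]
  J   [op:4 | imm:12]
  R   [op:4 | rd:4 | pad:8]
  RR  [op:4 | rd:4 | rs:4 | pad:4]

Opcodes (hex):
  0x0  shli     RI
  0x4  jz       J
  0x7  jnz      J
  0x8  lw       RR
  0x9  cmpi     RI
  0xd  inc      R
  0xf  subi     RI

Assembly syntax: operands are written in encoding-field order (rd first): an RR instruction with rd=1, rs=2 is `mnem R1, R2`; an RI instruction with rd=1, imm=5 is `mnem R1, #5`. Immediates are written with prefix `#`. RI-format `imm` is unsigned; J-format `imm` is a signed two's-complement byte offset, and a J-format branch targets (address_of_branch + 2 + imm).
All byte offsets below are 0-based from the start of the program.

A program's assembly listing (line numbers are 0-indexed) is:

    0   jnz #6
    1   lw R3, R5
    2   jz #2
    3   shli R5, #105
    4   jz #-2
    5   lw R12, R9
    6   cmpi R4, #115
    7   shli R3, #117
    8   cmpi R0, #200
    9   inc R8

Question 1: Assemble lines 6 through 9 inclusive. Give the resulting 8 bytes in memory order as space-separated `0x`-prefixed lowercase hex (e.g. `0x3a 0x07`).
6. cmpi fields op=0x9:4|rd=4:4|imm=115:8 → word 9473h → 73 94
7. shli fields op=0x0:4|rd=3:4|imm=117:8 → word 0375h → 75 03
8. cmpi fields op=0x9:4|rd=0:4|imm=200:8 → word 90c8h → c8 90
9. inc fields op=0xd:4|rd=8:4|pad=0:8 → word d800h → 00 d8

0x73 0x94 0x75 0x03 0xc8 0x90 0x00 0xd8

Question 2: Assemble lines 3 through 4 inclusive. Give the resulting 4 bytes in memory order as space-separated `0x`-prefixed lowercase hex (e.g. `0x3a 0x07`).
0x69 0x05 0xfe 0x4f

3. shli fields op=0x0:4|rd=5:4|imm=105:8 → word 0569h → 69 05
4. jz fields op=0x4:4|imm=-2:12 → word 4ffeh → fe 4f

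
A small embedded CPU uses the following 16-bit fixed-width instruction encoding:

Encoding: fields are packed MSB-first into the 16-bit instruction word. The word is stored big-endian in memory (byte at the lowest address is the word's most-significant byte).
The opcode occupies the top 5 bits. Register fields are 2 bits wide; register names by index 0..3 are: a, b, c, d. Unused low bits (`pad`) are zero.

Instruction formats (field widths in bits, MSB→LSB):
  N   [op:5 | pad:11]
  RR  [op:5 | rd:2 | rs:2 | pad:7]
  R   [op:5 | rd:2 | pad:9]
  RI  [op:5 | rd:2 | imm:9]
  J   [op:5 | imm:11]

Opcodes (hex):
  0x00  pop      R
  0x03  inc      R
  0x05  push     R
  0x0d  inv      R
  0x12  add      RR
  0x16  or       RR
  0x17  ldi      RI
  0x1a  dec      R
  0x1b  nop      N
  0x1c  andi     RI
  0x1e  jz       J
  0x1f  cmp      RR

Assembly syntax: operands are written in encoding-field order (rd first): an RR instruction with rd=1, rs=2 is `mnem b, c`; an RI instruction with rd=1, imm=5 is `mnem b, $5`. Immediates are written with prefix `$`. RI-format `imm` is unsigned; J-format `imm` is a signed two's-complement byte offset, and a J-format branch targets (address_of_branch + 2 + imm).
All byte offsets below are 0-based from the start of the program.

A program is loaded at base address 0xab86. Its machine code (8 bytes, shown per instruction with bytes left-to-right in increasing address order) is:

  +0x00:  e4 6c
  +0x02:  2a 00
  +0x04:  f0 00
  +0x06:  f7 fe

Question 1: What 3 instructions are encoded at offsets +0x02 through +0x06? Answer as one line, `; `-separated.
[02] 2a 00 → 0x2a00
  op=0x2a00>>11=0x5 ⇒ push (R)
  rd@[10:9]=0x1 ⇒ b
[04] f0 00 → 0xf000
  op=0xf000>>11=0x1e ⇒ jz (J)
  imm@[10:0]=0x0 ⇒ $0
[06] f7 fe → 0xf7fe
  op=0xf7fe>>11=0x1e ⇒ jz (J)
  imm@[10:0]=0x7fe (s11→-2) ⇒ $-2

push b; jz $0; jz $-2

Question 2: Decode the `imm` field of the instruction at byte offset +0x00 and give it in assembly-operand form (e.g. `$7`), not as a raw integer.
[00] e4 6c → 0xe46c
  opcode bits[15:11]=0x1c: andi/RI
  rd@[10:9]=0x2 ⇒ c
  imm@[8:0]=0x6c ⇒ $108

$108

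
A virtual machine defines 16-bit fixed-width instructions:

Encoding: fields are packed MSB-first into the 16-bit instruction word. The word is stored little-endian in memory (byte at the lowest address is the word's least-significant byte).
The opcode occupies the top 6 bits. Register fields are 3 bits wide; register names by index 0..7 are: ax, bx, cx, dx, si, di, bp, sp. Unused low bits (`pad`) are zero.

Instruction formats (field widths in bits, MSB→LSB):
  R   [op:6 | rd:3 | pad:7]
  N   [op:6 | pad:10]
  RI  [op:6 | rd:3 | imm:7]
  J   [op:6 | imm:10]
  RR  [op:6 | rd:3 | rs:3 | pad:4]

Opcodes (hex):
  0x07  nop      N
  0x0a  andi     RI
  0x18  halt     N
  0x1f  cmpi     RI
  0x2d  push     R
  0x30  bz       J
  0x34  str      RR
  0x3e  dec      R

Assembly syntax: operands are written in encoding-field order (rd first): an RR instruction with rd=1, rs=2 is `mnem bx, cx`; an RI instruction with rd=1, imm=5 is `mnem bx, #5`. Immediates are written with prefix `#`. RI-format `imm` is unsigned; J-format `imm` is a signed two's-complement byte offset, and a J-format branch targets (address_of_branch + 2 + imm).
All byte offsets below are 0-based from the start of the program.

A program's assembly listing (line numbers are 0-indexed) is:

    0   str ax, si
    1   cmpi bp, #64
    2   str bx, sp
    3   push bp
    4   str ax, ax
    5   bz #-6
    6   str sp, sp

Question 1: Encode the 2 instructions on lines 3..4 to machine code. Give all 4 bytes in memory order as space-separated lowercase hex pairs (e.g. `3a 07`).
00 b7 00 d0

line 3 (push): pack op=0x2d:6|rd=6:3|pad=0:7 = 0xb700; little→ 00 b7
line 4 (str): pack op=0x34:6|rd=0:3|rs=0:3|pad=0:4 = 0xd000; little→ 00 d0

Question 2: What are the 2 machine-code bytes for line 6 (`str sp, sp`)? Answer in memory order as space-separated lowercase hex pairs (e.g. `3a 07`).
f0 d3

line 6 (str): pack op=0x34:6|rd=7:3|rs=7:3|pad=0:4 = 0xd3f0; little→ f0 d3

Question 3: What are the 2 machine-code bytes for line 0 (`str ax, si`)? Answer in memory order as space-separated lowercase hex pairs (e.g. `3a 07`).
0. str fields op=0x34:6|rd=0:3|rs=4:3|pad=0:4 → word d040h → 40 d0

40 d0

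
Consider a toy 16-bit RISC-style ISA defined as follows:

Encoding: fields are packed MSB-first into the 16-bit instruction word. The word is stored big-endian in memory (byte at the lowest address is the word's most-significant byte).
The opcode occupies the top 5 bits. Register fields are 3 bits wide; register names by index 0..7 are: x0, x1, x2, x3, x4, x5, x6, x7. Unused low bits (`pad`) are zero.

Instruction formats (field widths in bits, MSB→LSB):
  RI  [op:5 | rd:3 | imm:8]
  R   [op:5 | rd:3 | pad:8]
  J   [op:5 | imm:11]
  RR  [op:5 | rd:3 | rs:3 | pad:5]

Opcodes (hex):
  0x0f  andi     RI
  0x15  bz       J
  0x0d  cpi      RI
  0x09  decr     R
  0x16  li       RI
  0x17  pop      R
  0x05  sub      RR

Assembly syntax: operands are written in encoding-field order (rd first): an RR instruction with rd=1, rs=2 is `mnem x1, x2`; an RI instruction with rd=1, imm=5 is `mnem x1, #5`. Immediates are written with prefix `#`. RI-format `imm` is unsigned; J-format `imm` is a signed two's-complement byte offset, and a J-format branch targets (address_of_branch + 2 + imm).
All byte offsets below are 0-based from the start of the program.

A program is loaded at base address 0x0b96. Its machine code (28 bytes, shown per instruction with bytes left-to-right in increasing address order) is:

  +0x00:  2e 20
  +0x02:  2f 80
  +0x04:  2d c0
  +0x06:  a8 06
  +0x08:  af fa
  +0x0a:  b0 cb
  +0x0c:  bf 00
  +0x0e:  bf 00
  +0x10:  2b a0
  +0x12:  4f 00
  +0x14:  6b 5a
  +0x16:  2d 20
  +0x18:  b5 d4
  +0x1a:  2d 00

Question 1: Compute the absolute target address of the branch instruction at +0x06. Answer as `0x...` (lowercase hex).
0x0ba4

[06] a8 06 → 0xa806
  opcode bits[15:11]=0x15: bz/J
  [10:0] imm=6 = #6
  target = base 0x0b96 + off 0x06 + 2 + imm 6 = 0x0ba4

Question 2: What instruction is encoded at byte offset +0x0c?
+0x0c: bf 00 ⇒ word 0xbf00 (big)
  opcode bits[15:11]=0x17: pop/R
  [10:8] rd=7 = x7

pop x7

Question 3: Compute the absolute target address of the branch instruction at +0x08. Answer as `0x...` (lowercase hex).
0x0b9a

[08] af fa → 0xaffa
  top 5b → 0x15 → bz [J]
  [10:0] imm=2042 (s11→-6) = #-6
  target = base 0x0b96 + off 0x08 + 2 + imm -6 = 0x0b9a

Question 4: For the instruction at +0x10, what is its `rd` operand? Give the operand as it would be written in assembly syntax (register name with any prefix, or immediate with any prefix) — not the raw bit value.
[10] 2b a0 → 0x2ba0
  opcode bits[15:11]=0x5: sub/RR
  [10:8] rd=3 = x3
  [7:5] rs=5 = x5

x3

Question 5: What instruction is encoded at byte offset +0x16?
sub x5, x1

@+16  big-endian(2d 20) = 0x2d20
  opcode bits[15:11]=0x5: sub/RR
  [10:8] rd=5 = x5
  [7:5] rs=1 = x1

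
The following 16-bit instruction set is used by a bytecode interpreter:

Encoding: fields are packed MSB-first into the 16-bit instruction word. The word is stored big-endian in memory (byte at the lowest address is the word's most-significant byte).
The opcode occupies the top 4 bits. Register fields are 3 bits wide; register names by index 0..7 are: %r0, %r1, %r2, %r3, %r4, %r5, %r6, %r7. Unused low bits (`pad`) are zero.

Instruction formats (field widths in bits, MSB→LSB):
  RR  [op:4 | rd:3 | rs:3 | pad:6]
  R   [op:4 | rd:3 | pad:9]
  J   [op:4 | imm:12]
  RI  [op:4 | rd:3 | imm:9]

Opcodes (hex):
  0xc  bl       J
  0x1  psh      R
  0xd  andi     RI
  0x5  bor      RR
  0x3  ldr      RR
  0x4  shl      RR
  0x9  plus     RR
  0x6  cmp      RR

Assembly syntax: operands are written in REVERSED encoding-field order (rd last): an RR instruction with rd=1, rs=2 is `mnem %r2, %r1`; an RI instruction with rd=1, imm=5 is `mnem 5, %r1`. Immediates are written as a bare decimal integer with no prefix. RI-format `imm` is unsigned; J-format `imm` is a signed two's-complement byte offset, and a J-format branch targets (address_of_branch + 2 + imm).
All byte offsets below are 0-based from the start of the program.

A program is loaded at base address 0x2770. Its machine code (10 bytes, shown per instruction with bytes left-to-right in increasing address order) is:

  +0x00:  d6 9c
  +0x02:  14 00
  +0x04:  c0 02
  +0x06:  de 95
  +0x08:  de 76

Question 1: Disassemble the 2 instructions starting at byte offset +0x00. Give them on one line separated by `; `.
@+00  big-endian(d6 9c) = 0xd69c
  opcode bits[15:12]=0xd: andi/RI
  rd: (w>>9)&0x7=0x3 → %r3
  imm: (w>>0)&0x1ff=0x9c → 156
@+02  big-endian(14 00) = 0x1400
  opcode bits[15:12]=0x1: psh/R
  rd: (w>>9)&0x7=0x2 → %r2

andi 156, %r3; psh %r2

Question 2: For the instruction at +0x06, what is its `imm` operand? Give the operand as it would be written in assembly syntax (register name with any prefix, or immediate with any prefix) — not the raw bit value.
+0x06: de 95 ⇒ word 0xde95 (big)
  top 4b → 0xd → andi [RI]
  rd@[11:9]=0x7 ⇒ %r7
  imm@[8:0]=0x95 ⇒ 149

149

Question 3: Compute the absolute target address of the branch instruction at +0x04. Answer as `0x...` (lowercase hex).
+0x04: c0 02 ⇒ word 0xc002 (big)
  opcode bits[15:12]=0xc: bl/J
  imm@[11:0]=0x2 ⇒ 2
  target = base 0x2770 + off 0x04 + 2 + imm 2 = 0x2778

0x2778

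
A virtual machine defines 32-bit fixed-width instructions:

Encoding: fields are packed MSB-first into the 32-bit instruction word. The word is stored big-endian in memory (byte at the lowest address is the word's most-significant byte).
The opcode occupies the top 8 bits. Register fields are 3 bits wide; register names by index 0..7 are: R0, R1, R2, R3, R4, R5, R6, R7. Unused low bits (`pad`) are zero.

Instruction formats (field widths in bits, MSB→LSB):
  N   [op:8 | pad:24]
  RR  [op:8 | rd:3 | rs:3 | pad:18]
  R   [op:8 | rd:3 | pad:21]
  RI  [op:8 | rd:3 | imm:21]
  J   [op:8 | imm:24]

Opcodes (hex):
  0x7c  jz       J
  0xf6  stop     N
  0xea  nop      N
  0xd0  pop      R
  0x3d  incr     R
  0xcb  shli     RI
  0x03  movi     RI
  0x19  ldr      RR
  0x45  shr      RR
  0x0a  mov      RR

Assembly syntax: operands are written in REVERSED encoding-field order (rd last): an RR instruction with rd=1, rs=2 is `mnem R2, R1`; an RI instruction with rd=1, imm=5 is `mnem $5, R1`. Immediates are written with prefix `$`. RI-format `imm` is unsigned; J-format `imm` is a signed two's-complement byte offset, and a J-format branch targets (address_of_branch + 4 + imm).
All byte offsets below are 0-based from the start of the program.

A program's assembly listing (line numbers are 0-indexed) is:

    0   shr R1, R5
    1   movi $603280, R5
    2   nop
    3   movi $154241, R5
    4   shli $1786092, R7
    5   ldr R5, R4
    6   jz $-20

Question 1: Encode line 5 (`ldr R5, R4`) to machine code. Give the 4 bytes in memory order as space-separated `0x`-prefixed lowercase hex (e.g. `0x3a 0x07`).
0x19 0x94 0x00 0x00

5. ldr fields op=0x19:8|rd=4:3|rs=5:3|pad=0:18 → word 19940000h → 19 94 00 00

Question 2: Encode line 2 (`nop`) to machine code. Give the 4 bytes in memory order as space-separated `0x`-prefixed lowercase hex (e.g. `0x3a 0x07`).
0xea 0x00 0x00 0x00

L2: nop op=0xea:8|pad=0:24 ⇒ 0xea000000 ⇒ big ea 00 00 00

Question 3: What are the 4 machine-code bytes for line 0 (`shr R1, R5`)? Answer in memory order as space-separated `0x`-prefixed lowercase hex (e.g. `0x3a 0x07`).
0x45 0xa4 0x00 0x00

line 0 (shr): pack op=0x45:8|rd=5:3|rs=1:3|pad=0:18 = 0x45a40000; big→ 45 a4 00 00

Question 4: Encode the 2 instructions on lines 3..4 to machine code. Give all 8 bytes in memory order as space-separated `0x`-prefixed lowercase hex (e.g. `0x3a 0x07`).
0x03 0xa2 0x5a 0x81 0xcb 0xfb 0x40 0xec

line 3 (movi): pack op=0x3:8|rd=5:3|imm=154241:21 = 0x03a25a81; big→ 03 a2 5a 81
line 4 (shli): pack op=0xcb:8|rd=7:3|imm=1786092:21 = 0xcbfb40ec; big→ cb fb 40 ec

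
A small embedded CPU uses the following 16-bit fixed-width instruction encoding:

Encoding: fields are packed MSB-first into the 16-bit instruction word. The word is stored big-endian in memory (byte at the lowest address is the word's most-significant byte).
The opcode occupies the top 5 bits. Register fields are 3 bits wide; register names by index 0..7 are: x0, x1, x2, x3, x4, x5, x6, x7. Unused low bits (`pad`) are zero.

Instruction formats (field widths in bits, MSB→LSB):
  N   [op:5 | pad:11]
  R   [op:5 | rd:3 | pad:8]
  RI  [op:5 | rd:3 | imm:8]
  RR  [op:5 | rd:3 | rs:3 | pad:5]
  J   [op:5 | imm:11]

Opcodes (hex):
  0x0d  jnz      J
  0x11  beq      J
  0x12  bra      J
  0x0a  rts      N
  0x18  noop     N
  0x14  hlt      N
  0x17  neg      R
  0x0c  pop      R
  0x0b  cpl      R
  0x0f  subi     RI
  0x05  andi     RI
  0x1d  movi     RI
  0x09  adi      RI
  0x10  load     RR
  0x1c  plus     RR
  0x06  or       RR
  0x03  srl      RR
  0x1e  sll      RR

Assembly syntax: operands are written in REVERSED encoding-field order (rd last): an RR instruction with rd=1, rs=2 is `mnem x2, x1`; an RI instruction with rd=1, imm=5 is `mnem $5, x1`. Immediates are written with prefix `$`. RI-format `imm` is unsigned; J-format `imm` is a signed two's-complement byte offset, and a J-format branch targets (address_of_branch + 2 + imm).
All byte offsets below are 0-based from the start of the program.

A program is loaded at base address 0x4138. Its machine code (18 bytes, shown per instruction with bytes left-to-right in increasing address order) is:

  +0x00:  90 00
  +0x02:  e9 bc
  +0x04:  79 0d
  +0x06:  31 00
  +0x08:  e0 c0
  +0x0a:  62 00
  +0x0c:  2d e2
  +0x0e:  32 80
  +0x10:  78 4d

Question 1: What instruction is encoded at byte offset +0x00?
bra $0

@+00  big-endian(90 00) = 0x9000
  op=0x9000>>11=0x12 ⇒ bra (J)
  imm@[10:0]=0x0 ⇒ $0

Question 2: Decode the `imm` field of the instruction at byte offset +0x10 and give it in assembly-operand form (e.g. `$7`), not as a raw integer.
[10] 78 4d → 0x784d
  op=0x784d>>11=0xf ⇒ subi (RI)
  [10:8] rd=0 = x0
  [7:0] imm=77 = $77

$77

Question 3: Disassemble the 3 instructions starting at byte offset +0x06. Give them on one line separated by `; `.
+0x06: 31 00 ⇒ word 0x3100 (big)
  op=0x3100>>11=0x6 ⇒ or (RR)
  rd: (w>>8)&0x7=0x1 → x1
  rs: (w>>5)&0x7=0x0 → x0
+0x08: e0 c0 ⇒ word 0xe0c0 (big)
  op=0xe0c0>>11=0x1c ⇒ plus (RR)
  rd: (w>>8)&0x7=0x0 → x0
  rs: (w>>5)&0x7=0x6 → x6
+0x0a: 62 00 ⇒ word 0x6200 (big)
  op=0x6200>>11=0xc ⇒ pop (R)
  rd: (w>>8)&0x7=0x2 → x2

or x0, x1; plus x6, x0; pop x2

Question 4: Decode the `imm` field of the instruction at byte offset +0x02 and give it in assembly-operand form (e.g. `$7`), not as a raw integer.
$188

off 0x02: read e9 bc as big → 0xe9bc
  top 5b → 0x1d → movi [RI]
  rd: (w>>8)&0x7=0x1 → x1
  imm: (w>>0)&0xff=0xbc → $188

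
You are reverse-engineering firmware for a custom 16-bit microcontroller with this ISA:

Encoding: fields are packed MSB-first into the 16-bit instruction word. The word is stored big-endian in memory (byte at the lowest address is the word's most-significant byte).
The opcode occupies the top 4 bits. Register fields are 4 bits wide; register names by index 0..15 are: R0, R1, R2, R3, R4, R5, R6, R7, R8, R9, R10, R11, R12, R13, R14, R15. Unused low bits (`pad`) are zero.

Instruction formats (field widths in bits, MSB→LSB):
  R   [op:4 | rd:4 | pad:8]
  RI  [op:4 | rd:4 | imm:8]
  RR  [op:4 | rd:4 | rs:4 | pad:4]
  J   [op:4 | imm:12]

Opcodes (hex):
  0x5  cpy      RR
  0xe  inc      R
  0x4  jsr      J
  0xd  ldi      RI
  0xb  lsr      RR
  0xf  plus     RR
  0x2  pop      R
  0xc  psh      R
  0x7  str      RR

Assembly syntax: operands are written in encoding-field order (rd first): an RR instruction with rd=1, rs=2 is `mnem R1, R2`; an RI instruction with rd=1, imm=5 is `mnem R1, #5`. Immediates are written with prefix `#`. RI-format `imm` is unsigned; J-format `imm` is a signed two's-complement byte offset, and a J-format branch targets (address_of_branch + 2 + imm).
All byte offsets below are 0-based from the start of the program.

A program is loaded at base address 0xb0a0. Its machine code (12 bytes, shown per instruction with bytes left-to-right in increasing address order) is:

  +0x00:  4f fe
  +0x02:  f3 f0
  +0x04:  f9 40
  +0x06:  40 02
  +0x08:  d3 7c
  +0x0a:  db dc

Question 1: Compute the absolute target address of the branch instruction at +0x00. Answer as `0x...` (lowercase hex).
@+00  big-endian(4f fe) = 0x4ffe
  top 4b → 0x4 → jsr [J]
  [11:0] imm=4094 (s12→-2) = #-2
  target = base 0xb0a0 + off 0x00 + 2 + imm -2 = 0xb0a0

0xb0a0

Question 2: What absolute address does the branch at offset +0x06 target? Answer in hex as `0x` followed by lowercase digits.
0xb0aa

@+06  big-endian(40 02) = 0x4002
  opcode bits[15:12]=0x4: jsr/J
  imm: (w>>0)&0xfff=0x2 → #2
  target = base 0xb0a0 + off 0x06 + 2 + imm 2 = 0xb0aa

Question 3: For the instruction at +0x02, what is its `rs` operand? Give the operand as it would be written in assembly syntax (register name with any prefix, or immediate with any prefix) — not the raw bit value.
R15

off 0x02: read f3 f0 as big → 0xf3f0
  op=0xf3f0>>12=0xf ⇒ plus (RR)
  [11:8] rd=3 = R3
  [7:4] rs=15 = R15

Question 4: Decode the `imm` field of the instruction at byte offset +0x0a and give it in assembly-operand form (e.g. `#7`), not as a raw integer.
off 0x0a: read db dc as big → 0xdbdc
  op=0xdbdc>>12=0xd ⇒ ldi (RI)
  [11:8] rd=11 = R11
  [7:0] imm=220 = #220

#220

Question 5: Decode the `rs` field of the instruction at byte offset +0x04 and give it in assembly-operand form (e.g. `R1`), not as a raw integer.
+0x04: f9 40 ⇒ word 0xf940 (big)
  op=0xf940>>12=0xf ⇒ plus (RR)
  rd: (w>>8)&0xf=0x9 → R9
  rs: (w>>4)&0xf=0x4 → R4

R4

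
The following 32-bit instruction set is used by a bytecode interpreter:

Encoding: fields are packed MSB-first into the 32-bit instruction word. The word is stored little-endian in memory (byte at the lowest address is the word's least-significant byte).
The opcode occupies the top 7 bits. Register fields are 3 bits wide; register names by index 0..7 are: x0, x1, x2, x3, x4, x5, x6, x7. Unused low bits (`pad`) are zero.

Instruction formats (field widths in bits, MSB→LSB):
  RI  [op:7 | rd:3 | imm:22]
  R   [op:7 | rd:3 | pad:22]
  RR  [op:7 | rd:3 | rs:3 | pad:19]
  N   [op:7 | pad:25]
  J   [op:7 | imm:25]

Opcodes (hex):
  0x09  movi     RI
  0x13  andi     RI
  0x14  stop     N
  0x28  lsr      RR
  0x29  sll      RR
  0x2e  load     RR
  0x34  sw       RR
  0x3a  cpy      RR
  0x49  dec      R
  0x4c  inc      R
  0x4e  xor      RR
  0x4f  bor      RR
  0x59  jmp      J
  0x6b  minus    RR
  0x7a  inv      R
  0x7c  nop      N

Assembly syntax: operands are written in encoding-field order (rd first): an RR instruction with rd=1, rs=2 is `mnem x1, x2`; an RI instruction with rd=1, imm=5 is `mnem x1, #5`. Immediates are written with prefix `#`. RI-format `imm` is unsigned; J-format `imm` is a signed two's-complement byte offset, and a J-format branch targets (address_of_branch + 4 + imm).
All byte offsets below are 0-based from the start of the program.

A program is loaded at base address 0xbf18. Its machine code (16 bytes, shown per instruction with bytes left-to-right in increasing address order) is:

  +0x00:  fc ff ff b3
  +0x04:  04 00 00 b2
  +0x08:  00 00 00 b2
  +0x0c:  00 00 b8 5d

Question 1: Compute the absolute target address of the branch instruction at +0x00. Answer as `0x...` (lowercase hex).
0xbf18

+0x00: fc ff ff b3 ⇒ word 0xb3fffffc (little)
  op=0xb3fffffc>>25=0x59 ⇒ jmp (J)
  imm@[24:0]=0x1fffffc (s25→-4) ⇒ #-4
  target = base 0xbf18 + off 0x00 + 4 + imm -4 = 0xbf18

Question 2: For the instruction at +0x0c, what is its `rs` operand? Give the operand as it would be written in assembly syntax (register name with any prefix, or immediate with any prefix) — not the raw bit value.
x7

[0c] 00 00 b8 5d → 0x5db80000
  op=0x5db80000>>25=0x2e ⇒ load (RR)
  rd@[24:22]=0x6 ⇒ x6
  rs@[21:19]=0x7 ⇒ x7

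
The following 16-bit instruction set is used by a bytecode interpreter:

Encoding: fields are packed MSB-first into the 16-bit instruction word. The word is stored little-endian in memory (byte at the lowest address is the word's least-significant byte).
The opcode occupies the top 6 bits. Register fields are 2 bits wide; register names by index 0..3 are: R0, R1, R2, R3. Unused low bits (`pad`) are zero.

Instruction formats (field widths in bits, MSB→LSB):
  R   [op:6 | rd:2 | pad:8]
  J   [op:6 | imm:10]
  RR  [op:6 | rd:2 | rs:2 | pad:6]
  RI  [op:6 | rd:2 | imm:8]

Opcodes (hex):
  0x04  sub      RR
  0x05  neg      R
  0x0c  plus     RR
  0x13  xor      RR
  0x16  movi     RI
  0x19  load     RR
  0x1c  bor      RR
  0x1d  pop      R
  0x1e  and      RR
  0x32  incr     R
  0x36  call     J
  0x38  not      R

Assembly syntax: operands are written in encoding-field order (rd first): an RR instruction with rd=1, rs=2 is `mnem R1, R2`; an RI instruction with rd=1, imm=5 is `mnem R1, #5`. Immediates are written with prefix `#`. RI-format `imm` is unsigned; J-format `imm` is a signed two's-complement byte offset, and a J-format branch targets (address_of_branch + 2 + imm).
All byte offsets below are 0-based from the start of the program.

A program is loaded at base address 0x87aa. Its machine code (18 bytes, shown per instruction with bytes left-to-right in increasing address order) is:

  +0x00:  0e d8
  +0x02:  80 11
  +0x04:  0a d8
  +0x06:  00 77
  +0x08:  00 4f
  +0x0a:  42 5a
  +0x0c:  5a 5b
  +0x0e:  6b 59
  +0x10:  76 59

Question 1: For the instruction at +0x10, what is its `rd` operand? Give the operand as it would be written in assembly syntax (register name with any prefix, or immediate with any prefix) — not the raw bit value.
R1

+0x10: 76 59 ⇒ word 0x5976 (little)
  opcode bits[15:10]=0x16: movi/RI
  [9:8] rd=1 = R1
  [7:0] imm=118 = #118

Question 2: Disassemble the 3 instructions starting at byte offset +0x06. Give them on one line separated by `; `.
pop R3; xor R3, R0; movi R2, #66

+0x06: 00 77 ⇒ word 0x7700 (little)
  op=0x7700>>10=0x1d ⇒ pop (R)
  [9:8] rd=3 = R3
+0x08: 00 4f ⇒ word 0x4f00 (little)
  op=0x4f00>>10=0x13 ⇒ xor (RR)
  [9:8] rd=3 = R3
  [7:6] rs=0 = R0
+0x0a: 42 5a ⇒ word 0x5a42 (little)
  op=0x5a42>>10=0x16 ⇒ movi (RI)
  [9:8] rd=2 = R2
  [7:0] imm=66 = #66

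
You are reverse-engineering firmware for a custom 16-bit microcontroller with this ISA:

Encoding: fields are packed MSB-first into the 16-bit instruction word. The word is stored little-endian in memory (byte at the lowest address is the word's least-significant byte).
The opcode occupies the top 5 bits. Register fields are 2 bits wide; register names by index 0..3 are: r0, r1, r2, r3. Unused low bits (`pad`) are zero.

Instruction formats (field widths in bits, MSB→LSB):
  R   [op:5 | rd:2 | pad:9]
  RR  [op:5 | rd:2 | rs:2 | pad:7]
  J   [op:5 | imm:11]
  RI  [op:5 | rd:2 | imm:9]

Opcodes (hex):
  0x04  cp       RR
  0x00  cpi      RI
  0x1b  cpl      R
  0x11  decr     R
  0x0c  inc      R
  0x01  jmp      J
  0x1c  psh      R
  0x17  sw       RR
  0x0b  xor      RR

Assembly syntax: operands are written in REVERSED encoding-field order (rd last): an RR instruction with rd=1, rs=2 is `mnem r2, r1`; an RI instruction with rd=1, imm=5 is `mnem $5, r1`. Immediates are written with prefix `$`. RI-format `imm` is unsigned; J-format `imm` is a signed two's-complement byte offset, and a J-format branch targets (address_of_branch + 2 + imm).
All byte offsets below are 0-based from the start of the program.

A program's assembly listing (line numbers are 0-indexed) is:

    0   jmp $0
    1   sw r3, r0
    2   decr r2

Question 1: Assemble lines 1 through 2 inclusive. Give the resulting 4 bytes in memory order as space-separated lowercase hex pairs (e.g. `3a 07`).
L1: sw op=0x17:5|rd=0:2|rs=3:2|pad=0:7 ⇒ 0xb980 ⇒ little 80 b9
L2: decr op=0x11:5|rd=2:2|pad=0:9 ⇒ 0x8c00 ⇒ little 00 8c

80 b9 00 8c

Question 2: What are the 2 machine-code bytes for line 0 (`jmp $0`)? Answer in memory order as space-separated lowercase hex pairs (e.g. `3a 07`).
0. jmp fields op=0x1:5|imm=0:11 → word 0800h → 00 08

00 08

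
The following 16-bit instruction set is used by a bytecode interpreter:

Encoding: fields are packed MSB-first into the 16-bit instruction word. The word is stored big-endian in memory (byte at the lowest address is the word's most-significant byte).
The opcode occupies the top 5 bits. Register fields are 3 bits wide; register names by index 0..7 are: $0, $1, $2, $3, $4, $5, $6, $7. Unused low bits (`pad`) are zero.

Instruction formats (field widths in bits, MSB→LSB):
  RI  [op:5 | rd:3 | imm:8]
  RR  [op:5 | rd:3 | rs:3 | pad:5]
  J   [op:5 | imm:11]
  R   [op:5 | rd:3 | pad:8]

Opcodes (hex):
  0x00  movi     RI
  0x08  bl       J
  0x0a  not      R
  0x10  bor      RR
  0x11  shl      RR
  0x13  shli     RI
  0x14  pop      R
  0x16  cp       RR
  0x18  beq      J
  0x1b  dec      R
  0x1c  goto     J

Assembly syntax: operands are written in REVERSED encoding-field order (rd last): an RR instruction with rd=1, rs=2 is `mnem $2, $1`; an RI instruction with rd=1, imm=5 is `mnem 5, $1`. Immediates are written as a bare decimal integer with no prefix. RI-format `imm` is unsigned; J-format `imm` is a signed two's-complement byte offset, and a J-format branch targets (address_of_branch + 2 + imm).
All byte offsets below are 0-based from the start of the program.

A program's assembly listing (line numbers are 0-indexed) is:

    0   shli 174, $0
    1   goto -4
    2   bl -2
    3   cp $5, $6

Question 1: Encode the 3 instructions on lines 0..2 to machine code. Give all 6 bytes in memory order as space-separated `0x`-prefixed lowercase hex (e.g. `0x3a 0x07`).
0x98 0xae 0xe7 0xfc 0x47 0xfe

0. shli fields op=0x13:5|rd=0:3|imm=174:8 → word 98aeh → 98 ae
1. goto fields op=0x1c:5|imm=-4:11 → word e7fch → e7 fc
2. bl fields op=0x8:5|imm=-2:11 → word 47feh → 47 fe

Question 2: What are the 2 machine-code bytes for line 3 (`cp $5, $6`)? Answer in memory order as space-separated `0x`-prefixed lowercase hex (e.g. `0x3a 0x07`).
line 3 (cp): pack op=0x16:5|rd=6:3|rs=5:3|pad=0:5 = 0xb6a0; big→ b6 a0

0xb6 0xa0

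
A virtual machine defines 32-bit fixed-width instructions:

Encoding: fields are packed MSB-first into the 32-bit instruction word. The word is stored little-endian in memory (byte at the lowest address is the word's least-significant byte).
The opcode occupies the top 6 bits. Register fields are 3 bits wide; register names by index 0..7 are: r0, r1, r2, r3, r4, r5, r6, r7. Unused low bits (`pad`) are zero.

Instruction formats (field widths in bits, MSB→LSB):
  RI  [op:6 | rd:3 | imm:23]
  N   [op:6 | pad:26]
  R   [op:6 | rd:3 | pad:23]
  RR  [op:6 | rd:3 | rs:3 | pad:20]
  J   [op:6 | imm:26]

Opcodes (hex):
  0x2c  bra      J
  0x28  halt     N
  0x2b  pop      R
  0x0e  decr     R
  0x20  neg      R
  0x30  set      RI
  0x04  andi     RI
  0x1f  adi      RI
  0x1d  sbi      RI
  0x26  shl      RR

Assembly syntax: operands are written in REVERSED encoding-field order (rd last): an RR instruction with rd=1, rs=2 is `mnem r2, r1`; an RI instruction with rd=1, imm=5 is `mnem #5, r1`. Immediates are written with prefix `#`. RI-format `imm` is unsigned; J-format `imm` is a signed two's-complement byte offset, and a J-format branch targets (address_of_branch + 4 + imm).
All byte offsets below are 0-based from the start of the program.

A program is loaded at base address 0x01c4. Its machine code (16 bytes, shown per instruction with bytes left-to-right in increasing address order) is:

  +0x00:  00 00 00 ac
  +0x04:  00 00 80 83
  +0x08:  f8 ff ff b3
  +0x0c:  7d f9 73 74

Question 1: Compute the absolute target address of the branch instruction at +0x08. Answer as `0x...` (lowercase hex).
off 0x08: read f8 ff ff b3 as little → 0xb3fffff8
  opcode bits[31:26]=0x2c: bra/J
  imm@[25:0]=0x3fffff8 (s26→-8) ⇒ #-8
  target = base 0x01c4 + off 0x08 + 4 + imm -8 = 0x01c8

0x01c8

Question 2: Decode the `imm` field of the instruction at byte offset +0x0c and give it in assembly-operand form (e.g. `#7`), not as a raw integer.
#7600509

+0x0c: 7d f9 73 74 ⇒ word 0x7473f97d (little)
  opcode bits[31:26]=0x1d: sbi/RI
  rd: (w>>23)&0x7=0x0 → r0
  imm: (w>>0)&0x7fffff=0x73f97d → #7600509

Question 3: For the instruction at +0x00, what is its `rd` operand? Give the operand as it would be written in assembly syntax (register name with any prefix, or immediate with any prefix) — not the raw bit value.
r0

[00] 00 00 00 ac → 0xac000000
  op=0xac000000>>26=0x2b ⇒ pop (R)
  [25:23] rd=0 = r0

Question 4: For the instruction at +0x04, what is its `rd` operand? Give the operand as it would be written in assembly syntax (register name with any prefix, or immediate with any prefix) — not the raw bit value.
r7

@+04  little-endian(00 00 80 83) = 0x83800000
  opcode bits[31:26]=0x20: neg/R
  rd: (w>>23)&0x7=0x7 → r7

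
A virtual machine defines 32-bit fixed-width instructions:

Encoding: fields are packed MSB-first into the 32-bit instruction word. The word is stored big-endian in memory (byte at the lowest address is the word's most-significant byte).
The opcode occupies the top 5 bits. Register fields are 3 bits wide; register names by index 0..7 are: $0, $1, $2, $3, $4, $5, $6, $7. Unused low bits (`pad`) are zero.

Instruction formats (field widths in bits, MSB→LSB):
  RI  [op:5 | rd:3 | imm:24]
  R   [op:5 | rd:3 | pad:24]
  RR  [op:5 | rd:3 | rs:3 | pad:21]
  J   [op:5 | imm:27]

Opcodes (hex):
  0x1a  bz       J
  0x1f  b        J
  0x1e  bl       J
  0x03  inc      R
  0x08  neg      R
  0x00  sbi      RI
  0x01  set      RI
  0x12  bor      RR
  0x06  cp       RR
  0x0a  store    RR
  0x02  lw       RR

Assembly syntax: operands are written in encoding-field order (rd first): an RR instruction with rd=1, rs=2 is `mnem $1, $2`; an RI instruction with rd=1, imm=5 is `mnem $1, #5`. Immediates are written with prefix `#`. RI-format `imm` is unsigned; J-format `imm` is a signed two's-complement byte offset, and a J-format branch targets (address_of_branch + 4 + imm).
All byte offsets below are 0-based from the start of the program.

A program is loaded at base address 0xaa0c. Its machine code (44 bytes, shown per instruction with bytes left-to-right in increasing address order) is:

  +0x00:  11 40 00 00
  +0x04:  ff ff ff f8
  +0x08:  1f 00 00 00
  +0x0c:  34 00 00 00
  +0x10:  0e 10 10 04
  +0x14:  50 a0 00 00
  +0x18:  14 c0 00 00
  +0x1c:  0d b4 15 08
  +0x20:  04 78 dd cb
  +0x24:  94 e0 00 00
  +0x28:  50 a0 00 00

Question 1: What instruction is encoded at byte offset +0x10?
+0x10: 0e 10 10 04 ⇒ word 0x0e101004 (big)
  opcode bits[31:27]=0x1: set/RI
  rd@[26:24]=0x6 ⇒ $6
  imm@[23:0]=0x101004 ⇒ #1052676

set $6, #1052676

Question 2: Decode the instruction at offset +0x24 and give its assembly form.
off 0x24: read 94 e0 00 00 as big → 0x94e00000
  top 5b → 0x12 → bor [RR]
  rd@[26:24]=0x4 ⇒ $4
  rs@[23:21]=0x7 ⇒ $7

bor $4, $7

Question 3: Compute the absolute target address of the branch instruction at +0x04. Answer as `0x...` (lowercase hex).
[04] ff ff ff f8 → 0xfffffff8
  opcode bits[31:27]=0x1f: b/J
  [26:0] imm=134217720 (s27→-8) = #-8
  target = base 0xaa0c + off 0x04 + 4 + imm -8 = 0xaa0c

0xaa0c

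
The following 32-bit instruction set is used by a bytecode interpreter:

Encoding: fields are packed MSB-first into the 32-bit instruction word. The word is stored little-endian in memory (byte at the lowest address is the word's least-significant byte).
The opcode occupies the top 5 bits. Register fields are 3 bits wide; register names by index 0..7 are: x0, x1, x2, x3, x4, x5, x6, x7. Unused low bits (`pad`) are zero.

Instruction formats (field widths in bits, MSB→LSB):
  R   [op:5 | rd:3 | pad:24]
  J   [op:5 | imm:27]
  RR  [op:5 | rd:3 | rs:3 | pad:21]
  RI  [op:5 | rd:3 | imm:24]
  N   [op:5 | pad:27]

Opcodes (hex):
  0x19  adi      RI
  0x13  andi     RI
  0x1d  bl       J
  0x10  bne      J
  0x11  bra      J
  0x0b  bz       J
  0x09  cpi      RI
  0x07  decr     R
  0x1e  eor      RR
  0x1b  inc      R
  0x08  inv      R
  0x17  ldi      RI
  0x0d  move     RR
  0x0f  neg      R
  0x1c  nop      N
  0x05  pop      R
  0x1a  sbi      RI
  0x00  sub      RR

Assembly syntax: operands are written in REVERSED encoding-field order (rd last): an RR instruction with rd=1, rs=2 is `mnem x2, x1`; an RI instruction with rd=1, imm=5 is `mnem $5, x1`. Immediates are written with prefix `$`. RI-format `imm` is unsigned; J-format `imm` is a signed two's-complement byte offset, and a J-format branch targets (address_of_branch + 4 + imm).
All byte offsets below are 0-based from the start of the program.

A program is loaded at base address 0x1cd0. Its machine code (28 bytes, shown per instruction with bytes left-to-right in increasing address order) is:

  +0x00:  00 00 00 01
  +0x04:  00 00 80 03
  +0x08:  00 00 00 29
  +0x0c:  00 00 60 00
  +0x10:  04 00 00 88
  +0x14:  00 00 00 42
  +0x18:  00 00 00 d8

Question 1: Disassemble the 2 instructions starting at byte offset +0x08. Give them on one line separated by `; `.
pop x1; sub x3, x0

[08] 00 00 00 29 → 0x29000000
  opcode bits[31:27]=0x5: pop/R
  rd: (w>>24)&0x7=0x1 → x1
[0c] 00 00 60 00 → 0x00600000
  opcode bits[31:27]=0x0: sub/RR
  rd: (w>>24)&0x7=0x0 → x0
  rs: (w>>21)&0x7=0x3 → x3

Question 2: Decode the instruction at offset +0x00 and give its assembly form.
@+00  little-endian(00 00 00 01) = 0x01000000
  opcode bits[31:27]=0x0: sub/RR
  rd: (w>>24)&0x7=0x1 → x1
  rs: (w>>21)&0x7=0x0 → x0

sub x0, x1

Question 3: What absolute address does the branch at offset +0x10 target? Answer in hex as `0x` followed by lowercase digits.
0x1ce8

[10] 04 00 00 88 → 0x88000004
  opcode bits[31:27]=0x11: bra/J
  imm: (w>>0)&0x7ffffff=0x4 → $4
  target = base 0x1cd0 + off 0x10 + 4 + imm 4 = 0x1ce8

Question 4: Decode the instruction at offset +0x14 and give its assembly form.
off 0x14: read 00 00 00 42 as little → 0x42000000
  top 5b → 0x8 → inv [R]
  [26:24] rd=2 = x2

inv x2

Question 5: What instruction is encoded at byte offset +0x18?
inc x0

@+18  little-endian(00 00 00 d8) = 0xd8000000
  opcode bits[31:27]=0x1b: inc/R
  [26:24] rd=0 = x0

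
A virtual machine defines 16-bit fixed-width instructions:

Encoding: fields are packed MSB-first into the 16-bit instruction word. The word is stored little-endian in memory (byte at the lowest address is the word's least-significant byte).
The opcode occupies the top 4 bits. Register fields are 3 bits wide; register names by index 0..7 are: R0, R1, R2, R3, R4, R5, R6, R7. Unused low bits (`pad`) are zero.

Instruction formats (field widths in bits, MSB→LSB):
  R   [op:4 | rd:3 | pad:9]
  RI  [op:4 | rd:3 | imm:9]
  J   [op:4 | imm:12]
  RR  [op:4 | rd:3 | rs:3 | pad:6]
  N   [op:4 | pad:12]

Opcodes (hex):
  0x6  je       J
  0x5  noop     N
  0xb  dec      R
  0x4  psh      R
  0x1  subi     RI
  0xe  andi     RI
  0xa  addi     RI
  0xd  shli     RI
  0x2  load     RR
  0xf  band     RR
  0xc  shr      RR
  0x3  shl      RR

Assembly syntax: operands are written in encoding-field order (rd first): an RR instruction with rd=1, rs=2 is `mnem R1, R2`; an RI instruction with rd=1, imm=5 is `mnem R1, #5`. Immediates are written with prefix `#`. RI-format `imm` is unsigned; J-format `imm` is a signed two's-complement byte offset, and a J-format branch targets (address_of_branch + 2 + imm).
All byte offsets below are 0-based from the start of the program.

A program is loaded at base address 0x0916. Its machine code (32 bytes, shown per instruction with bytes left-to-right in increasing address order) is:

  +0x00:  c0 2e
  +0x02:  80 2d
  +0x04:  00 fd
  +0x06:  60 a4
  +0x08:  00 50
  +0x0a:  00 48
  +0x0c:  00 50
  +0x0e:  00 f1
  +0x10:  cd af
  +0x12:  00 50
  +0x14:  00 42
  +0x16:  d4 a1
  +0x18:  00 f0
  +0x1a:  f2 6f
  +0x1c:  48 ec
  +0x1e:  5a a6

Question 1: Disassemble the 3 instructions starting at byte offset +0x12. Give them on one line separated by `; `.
@+12  little-endian(00 50) = 0x5000
  opcode bits[15:12]=0x5: noop/N
@+14  little-endian(00 42) = 0x4200
  opcode bits[15:12]=0x4: psh/R
  rd: (w>>9)&0x7=0x1 → R1
@+16  little-endian(d4 a1) = 0xa1d4
  opcode bits[15:12]=0xa: addi/RI
  rd: (w>>9)&0x7=0x0 → R0
  imm: (w>>0)&0x1ff=0x1d4 → #468

noop; psh R1; addi R0, #468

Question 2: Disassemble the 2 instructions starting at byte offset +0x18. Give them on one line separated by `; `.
@+18  little-endian(00 f0) = 0xf000
  opcode bits[15:12]=0xf: band/RR
  rd: (w>>9)&0x7=0x0 → R0
  rs: (w>>6)&0x7=0x0 → R0
@+1a  little-endian(f2 6f) = 0x6ff2
  opcode bits[15:12]=0x6: je/J
  imm: (w>>0)&0xfff=0xff2 (s12→-14) → #-14

band R0, R0; je #-14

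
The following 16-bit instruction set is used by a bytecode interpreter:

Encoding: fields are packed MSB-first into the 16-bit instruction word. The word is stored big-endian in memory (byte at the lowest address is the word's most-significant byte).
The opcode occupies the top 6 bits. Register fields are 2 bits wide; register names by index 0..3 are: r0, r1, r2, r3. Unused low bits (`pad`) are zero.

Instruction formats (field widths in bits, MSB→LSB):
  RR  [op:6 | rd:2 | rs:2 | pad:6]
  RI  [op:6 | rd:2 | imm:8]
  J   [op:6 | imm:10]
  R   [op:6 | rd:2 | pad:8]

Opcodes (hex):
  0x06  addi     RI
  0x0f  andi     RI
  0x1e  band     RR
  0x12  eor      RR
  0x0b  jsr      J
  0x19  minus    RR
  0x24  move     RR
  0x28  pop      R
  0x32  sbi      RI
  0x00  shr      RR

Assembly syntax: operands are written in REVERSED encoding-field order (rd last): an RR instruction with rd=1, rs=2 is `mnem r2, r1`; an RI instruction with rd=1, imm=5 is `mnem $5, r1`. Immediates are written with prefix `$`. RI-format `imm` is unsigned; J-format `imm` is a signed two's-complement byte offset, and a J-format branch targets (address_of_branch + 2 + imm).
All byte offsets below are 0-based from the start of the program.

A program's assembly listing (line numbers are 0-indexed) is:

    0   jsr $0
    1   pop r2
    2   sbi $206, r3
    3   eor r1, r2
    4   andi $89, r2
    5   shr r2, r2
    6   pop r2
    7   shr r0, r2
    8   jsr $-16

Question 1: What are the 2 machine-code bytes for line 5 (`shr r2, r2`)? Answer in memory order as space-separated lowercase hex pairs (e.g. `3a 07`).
5. shr fields op=0x0:6|rd=2:2|rs=2:2|pad=0:6 → word 0280h → 02 80

02 80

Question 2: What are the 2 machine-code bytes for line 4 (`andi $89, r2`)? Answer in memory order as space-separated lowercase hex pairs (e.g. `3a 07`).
3e 59

4. andi fields op=0xf:6|rd=2:2|imm=89:8 → word 3e59h → 3e 59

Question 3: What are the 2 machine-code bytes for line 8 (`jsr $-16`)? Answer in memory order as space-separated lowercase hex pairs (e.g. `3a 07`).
L8: jsr op=0xb:6|imm=-16:10 ⇒ 0x2ff0 ⇒ big 2f f0

2f f0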